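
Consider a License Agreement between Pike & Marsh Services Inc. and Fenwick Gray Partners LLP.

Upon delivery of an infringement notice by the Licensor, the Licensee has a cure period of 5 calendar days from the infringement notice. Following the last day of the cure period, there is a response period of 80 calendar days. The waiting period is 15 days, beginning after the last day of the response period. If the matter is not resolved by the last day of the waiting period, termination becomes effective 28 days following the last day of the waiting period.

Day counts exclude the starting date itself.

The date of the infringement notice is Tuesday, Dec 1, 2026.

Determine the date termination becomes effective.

The last day of the cure period: Dec 1, 2026 + 5 days = Dec 6, 2026.
Adding 80 calendar days to Dec 6, 2026 gives Feb 24, 2027, which is the last day of the response period.
The last day of the waiting period: 15 calendar days after Feb 24, 2027 is Mar 11, 2027.
The date termination becomes effective: 28 calendar days after Mar 11, 2027 is Apr 8, 2027.

Apr 8, 2027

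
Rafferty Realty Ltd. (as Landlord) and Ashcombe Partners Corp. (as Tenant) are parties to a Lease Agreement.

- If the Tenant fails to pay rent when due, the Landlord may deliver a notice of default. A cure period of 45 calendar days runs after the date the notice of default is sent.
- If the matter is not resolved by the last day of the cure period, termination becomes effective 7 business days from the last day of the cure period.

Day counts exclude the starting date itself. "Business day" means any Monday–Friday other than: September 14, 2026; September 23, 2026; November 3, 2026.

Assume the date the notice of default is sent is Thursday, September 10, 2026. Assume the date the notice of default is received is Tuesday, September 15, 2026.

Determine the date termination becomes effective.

The last day of the cure period: September 10, 2026 + 45 days = October 25, 2026.
The date termination becomes effective: counting 7 business days from Sunday, October 25, 2026 (Oct 26, Oct 27, Oct 28, Oct 29, Oct 30, Nov 2, Nov 4, skipping weekends and the listed holiday on Nov 3) reaches Wednesday, November 4, 2026.

November 4, 2026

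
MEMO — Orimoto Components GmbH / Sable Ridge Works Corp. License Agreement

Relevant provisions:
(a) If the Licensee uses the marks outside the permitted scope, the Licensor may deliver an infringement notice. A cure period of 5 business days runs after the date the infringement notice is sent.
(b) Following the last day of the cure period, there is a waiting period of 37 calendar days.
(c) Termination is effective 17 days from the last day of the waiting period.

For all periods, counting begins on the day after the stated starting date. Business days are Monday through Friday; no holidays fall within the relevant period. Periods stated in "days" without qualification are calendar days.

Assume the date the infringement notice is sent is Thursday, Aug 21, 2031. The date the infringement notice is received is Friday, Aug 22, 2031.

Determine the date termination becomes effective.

Oct 21, 2031

The last day of the cure period: counting 5 business days from Thursday, Aug 21, 2031 (Aug 22, Aug 25, Aug 26, Aug 27, Aug 28, skipping weekends) reaches Thursday, Aug 28, 2031.
The last day of the waiting period: Aug 28, 2031 + 37 days = Oct 4, 2031.
The date termination becomes effective: 17 calendar days after Oct 4, 2031 is Oct 21, 2031.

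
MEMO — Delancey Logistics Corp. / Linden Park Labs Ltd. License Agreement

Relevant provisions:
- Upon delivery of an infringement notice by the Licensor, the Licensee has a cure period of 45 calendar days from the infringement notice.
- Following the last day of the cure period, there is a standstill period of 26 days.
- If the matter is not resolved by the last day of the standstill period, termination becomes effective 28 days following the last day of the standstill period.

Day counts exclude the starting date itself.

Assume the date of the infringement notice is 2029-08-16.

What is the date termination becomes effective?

2029-11-23

The last day of the cure period: 45 calendar days after 2029-08-16 is 2029-09-30.
The last day of the standstill period: 2029-09-30 + 26 days = 2029-10-26.
The date termination becomes effective: 2029-10-26 + 28 days = 2029-11-23.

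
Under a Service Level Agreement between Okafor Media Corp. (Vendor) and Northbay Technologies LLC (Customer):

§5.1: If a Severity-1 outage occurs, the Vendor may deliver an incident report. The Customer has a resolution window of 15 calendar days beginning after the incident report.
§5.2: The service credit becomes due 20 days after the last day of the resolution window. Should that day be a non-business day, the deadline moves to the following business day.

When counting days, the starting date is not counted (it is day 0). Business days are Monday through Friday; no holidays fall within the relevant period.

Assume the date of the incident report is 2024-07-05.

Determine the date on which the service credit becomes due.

The last day of the resolution window: 15 calendar days after 2024-07-05 is 2024-07-20.
The date on which the service credit becomes due: 20 calendar days after 2024-07-20 is 2024-08-09. 2024-08-09 is a Friday, so no roll-forward applies.

2024-08-09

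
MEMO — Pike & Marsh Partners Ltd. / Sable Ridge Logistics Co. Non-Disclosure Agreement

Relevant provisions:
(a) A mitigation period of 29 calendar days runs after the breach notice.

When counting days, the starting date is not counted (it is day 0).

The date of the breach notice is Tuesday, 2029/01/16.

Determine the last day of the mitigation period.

2029/02/14

Adding 29 calendar days to 2029/01/16 gives 2029/02/14, which is the last day of the mitigation period.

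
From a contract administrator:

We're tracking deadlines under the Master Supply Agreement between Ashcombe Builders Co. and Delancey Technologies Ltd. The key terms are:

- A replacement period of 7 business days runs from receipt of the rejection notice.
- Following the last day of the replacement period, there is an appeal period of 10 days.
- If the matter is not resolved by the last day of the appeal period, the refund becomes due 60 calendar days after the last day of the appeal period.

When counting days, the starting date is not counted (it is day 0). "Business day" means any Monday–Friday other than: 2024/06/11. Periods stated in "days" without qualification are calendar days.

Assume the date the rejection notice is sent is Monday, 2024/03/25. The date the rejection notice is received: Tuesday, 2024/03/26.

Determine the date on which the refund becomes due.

The last day of the replacement period: 7 business days after Tuesday, 2024/03/26, skipping weekends — Mar 27, Mar 28, Mar 29, Apr 1, Apr 2, Apr 3, Apr 4 — lands on Thursday, 2024/04/04.
Adding 10 calendar days to 2024/04/04 gives 2024/04/14, which is the last day of the appeal period.
Adding 60 calendar days to 2024/04/14 gives 2024/06/13, which is the date on which the refund becomes due.

2024/06/13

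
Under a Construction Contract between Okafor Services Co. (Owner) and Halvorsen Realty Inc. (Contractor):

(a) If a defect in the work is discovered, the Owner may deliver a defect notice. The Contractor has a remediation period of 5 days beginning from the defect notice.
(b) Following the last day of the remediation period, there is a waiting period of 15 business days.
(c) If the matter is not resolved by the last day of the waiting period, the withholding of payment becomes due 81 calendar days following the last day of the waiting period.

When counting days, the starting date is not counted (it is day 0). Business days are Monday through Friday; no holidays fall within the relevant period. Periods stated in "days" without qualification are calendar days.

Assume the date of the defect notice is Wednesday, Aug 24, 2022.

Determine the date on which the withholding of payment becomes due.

Dec 9, 2022

Adding 5 calendar days to Aug 24, 2022 gives Aug 29, 2022, which is the last day of the remediation period.
The last day of the waiting period: counting 15 business days from Monday, Aug 29, 2022 (Aug 30, Aug 31, Sep 1, Sep 2, …, Sep 15, Sep 16, Sep 19, skipping weekends) reaches Monday, Sep 19, 2022.
The date on which the withholding of payment becomes due: 81 calendar days after Sep 19, 2022 is Dec 9, 2022.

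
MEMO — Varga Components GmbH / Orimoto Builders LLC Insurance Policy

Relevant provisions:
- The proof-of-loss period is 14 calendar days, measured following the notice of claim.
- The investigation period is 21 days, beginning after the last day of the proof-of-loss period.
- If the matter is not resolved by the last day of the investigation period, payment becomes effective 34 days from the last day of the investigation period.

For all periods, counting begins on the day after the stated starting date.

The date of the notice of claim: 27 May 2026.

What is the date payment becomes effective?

4 August 2026

The last day of the proof-of-loss period: 27 May 2026 + 14 days = 10 June 2026.
Adding 21 calendar days to 10 June 2026 gives 1 July 2026, which is the last day of the investigation period.
The date payment becomes effective: 1 July 2026 + 34 days = 4 August 2026.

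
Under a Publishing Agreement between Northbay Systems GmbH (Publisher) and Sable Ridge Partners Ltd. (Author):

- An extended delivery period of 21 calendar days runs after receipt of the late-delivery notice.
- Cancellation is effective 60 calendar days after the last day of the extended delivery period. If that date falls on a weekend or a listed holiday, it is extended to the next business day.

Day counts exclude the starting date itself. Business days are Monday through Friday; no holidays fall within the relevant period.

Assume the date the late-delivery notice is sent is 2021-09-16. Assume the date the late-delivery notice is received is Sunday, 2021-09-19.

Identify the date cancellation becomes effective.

2021-12-09

The last day of the extended delivery period: 21 calendar days after 2021-09-19 is 2021-10-10.
The date cancellation becomes effective: 60 calendar days after 2021-10-10 is 2021-12-09. 2021-12-09 is a Thursday, so no roll-forward applies.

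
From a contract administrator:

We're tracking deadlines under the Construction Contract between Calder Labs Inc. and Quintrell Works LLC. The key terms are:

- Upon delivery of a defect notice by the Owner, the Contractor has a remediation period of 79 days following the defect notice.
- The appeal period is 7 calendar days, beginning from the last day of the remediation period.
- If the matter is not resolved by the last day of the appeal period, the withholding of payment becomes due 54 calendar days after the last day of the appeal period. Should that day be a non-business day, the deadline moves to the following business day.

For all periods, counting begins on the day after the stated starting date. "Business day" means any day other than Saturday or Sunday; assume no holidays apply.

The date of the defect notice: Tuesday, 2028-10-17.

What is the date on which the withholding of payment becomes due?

2029-03-06

The last day of the remediation period: 2028-10-17 + 79 days = 2029-01-04.
The last day of the appeal period: 7 calendar days after 2029-01-04 is 2029-01-11.
The date on which the withholding of payment becomes due: 2029-01-11 + 54 days = 2029-03-06. 2029-03-06 is a Tuesday, so no roll-forward applies.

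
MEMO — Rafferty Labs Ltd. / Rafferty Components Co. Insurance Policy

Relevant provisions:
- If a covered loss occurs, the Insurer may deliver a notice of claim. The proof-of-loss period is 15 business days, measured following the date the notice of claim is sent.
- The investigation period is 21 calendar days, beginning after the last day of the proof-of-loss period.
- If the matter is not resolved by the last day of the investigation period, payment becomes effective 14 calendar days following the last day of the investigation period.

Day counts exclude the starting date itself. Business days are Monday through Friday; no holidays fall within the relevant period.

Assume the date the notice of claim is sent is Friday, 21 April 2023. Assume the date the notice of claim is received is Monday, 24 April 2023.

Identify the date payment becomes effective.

The last day of the proof-of-loss period: counting 15 business days from Friday, 21 April 2023 (Apr 24, Apr 25, Apr 26, Apr 27, …, May 10, May 11, May 12, skipping weekends) reaches Friday, 12 May 2023.
The last day of the investigation period: 12 May 2023 + 21 days = 2 June 2023.
The date payment becomes effective: 2 June 2023 + 14 days = 16 June 2023.

16 June 2023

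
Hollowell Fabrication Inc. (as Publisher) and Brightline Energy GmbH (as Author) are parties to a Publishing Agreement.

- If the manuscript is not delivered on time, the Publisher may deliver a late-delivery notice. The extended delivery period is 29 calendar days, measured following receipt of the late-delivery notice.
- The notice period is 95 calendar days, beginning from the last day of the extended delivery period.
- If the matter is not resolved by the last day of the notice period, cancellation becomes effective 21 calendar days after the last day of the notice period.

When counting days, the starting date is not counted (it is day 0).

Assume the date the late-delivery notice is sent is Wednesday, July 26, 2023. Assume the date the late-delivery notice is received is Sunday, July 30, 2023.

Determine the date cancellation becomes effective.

Adding 29 calendar days to July 30, 2023 gives August 28, 2023, which is the last day of the extended delivery period.
The last day of the notice period: 95 calendar days after August 28, 2023 is December 1, 2023.
Adding 21 calendar days to December 1, 2023 gives December 22, 2023, which is the date cancellation becomes effective.

December 22, 2023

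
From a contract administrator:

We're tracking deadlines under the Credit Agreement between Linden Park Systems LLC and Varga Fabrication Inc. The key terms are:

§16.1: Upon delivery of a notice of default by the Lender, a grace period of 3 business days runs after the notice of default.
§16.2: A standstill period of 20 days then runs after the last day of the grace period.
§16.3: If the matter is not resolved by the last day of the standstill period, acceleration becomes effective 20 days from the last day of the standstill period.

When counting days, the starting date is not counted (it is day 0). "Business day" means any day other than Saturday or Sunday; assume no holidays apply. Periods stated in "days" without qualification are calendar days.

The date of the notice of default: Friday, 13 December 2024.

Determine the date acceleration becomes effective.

27 January 2025

The last day of the grace period: counting 3 business days from Friday, 13 December 2024 (Dec 16, Dec 17, Dec 18, skipping weekends) reaches Wednesday, 18 December 2024.
The last day of the standstill period: 20 calendar days after 18 December 2024 is 7 January 2025.
The date acceleration becomes effective: 7 January 2025 + 20 days = 27 January 2025.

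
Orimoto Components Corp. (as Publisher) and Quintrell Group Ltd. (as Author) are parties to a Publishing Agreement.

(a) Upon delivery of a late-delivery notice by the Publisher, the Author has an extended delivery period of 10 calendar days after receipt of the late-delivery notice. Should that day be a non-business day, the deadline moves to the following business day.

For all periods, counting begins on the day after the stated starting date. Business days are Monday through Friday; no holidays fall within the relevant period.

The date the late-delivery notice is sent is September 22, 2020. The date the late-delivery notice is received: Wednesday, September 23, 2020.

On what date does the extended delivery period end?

The last day of the extended delivery period: September 23, 2020 + 10 days = October 3, 2020. That falls on a Saturday, so it rolls to the next business day, Monday, October 5, 2020.

October 5, 2020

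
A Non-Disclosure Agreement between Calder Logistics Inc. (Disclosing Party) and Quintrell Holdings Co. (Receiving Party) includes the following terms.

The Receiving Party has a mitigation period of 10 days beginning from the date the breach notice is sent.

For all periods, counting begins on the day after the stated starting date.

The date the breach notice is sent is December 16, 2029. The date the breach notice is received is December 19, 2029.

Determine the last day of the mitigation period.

Adding 10 calendar days to December 16, 2029 gives December 26, 2029, which is the last day of the mitigation period.

December 26, 2029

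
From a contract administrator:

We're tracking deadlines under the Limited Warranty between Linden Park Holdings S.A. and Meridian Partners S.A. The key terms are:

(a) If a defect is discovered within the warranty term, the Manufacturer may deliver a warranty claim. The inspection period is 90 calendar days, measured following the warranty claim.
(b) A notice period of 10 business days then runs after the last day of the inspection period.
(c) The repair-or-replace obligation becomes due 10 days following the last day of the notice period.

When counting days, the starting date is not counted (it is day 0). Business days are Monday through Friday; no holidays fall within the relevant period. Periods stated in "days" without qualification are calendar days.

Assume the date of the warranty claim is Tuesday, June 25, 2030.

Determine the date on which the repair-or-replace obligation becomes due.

October 17, 2030

The last day of the inspection period: 90 calendar days after June 25, 2030 is September 23, 2030.
The last day of the notice period: 10 business days after Monday, September 23, 2030, skipping weekends — Sep 24, Sep 25, Sep 26, Sep 27, Sep 30, Oct 1, Oct 2, Oct 3, Oct 4, Oct 7 — lands on Monday, October 7, 2030.
Adding 10 calendar days to October 7, 2030 gives October 17, 2030, which is the date on which the repair-or-replace obligation becomes due.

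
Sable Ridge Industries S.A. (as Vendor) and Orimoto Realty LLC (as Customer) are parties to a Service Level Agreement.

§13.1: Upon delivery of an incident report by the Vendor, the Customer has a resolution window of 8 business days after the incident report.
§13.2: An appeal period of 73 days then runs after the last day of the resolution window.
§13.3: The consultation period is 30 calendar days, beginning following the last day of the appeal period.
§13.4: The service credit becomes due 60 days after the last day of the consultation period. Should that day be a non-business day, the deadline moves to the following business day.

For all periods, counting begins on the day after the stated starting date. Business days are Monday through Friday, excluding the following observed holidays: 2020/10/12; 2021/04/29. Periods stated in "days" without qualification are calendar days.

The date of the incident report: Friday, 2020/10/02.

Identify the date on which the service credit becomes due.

2021/03/29

The last day of the resolution window: 8 business days after Friday, 2020/10/02, skipping weekends and the listed holiday on Oct 12 — Oct 5, Oct 6, Oct 7, Oct 8, Oct 9, Oct 13, Oct 14, Oct 15 — lands on Thursday, 2020/10/15.
Adding 73 calendar days to 2020/10/15 gives 2020/12/27, which is the last day of the appeal period.
The last day of the consultation period: 30 calendar days after 2020/12/27 is 2021/01/26.
Adding 60 calendar days to 2021/01/26 gives 2021/03/27, which is the date on which the service credit becomes due. That falls on a Saturday, so it rolls to the next business day, Monday, 2021/03/29.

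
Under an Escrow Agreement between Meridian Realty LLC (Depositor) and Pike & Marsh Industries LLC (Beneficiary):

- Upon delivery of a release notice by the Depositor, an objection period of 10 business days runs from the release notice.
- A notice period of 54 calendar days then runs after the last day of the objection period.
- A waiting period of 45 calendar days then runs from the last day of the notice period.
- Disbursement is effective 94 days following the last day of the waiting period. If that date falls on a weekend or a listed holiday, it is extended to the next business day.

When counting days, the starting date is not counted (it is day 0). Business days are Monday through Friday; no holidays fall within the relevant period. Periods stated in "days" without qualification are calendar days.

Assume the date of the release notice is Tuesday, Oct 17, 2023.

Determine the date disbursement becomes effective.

May 13, 2024

The last day of the objection period: counting 10 business days from Tuesday, Oct 17, 2023 (Oct 18, Oct 19, Oct 20, Oct 23, Oct 24, Oct 25, Oct 26, Oct 27, Oct 30, Oct 31, skipping weekends) reaches Tuesday, Oct 31, 2023.
Adding 54 calendar days to Oct 31, 2023 gives Dec 24, 2023, which is the last day of the notice period.
Adding 45 calendar days to Dec 24, 2023 gives Feb 7, 2024, which is the last day of the waiting period.
The date disbursement becomes effective: Feb 7, 2024 + 94 days = May 11, 2024. That falls on a Saturday, so it rolls to the next business day, Monday, May 13, 2024.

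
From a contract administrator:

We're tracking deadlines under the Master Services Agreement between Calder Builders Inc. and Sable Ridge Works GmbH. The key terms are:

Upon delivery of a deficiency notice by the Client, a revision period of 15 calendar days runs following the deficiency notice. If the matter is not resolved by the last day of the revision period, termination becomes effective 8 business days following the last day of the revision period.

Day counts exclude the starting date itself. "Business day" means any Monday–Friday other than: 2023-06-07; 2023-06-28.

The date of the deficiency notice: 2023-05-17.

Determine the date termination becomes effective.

2023-06-14

Adding 15 calendar days to 2023-05-17 gives 2023-06-01, which is the last day of the revision period.
The date termination becomes effective: counting 8 business days from Thursday, 2023-06-01 (Jun 2, Jun 5, Jun 6, Jun 8, Jun 9, Jun 12, Jun 13, Jun 14, skipping weekends and the listed holiday on Jun 7) reaches Wednesday, 2023-06-14.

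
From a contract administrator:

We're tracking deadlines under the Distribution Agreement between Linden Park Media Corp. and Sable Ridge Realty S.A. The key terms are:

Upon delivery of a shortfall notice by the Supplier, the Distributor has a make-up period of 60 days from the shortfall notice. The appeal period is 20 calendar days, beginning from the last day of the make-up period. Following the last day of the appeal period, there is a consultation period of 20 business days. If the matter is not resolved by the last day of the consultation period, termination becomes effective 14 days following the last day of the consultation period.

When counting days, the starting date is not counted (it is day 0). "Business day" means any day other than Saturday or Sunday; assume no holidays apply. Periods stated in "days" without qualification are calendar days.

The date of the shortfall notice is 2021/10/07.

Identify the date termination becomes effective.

The last day of the make-up period: 2021/10/07 + 60 days = 2021/12/06.
The last day of the appeal period: 2021/12/06 + 20 days = 2021/12/26.
The last day of the consultation period: counting 20 business days from Sunday, 2021/12/26 (Dec 27, Dec 28, Dec 29, Dec 30, …, Jan 19, Jan 20, Jan 21, skipping weekends) reaches Friday, 2022/01/21.
Adding 14 calendar days to 2022/01/21 gives 2022/02/04, which is the date termination becomes effective.

2022/02/04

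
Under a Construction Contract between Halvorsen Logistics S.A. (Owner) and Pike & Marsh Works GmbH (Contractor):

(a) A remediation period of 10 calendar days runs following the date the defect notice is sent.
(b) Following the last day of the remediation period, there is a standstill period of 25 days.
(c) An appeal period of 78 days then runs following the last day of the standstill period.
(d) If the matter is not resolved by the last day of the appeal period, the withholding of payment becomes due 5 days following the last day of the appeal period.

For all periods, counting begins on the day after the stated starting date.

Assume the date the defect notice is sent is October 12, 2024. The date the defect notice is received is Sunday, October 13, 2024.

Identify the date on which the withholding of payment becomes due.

The last day of the remediation period: 10 calendar days after October 12, 2024 is October 22, 2024.
The last day of the standstill period: October 22, 2024 + 25 days = November 16, 2024.
The last day of the appeal period: November 16, 2024 + 78 days = February 2, 2025.
The date on which the withholding of payment becomes due: February 2, 2025 + 5 days = February 7, 2025.

February 7, 2025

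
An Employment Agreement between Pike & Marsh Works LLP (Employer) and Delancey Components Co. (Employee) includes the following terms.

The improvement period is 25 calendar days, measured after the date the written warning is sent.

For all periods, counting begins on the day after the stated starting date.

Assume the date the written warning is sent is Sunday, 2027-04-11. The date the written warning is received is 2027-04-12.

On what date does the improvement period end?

2027-05-06

The last day of the improvement period: 25 calendar days after 2027-04-11 is 2027-05-06.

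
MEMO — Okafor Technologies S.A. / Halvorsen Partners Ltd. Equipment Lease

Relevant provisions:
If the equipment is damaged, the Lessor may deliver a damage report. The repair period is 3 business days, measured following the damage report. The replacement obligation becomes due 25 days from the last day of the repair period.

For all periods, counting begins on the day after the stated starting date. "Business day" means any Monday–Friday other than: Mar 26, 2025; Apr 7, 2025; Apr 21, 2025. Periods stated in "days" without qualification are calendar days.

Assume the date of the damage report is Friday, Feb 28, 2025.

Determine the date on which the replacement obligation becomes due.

The last day of the repair period: 3 business days after Friday, Feb 28, 2025, skipping weekends — Mar 3, Mar 4, Mar 5 — lands on Wednesday, Mar 5, 2025.
Adding 25 calendar days to Mar 5, 2025 gives Mar 30, 2025, which is the date on which the replacement obligation becomes due.

Mar 30, 2025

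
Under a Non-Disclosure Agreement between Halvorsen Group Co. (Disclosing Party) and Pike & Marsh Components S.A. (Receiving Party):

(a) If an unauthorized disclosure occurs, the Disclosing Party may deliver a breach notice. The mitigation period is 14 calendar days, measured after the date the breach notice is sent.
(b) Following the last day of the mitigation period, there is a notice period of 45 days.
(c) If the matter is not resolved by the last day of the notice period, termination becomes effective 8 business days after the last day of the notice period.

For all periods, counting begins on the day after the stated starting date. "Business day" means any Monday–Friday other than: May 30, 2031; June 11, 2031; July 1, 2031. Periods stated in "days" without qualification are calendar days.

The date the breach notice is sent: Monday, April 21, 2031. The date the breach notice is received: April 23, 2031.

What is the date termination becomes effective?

July 2, 2031

The last day of the mitigation period: 14 calendar days after April 21, 2031 is May 5, 2031.
The last day of the notice period: May 5, 2031 + 45 days = June 19, 2031.
From Thursday, June 19, 2031, 8 business days (Jun 20, Jun 23, Jun 24, Jun 25, Jun 26, Jun 27, Jun 30, Jul 2, skipping weekends and the listed holiday on Jul 1) brings us to Wednesday, July 2, 2031, which is the date termination becomes effective.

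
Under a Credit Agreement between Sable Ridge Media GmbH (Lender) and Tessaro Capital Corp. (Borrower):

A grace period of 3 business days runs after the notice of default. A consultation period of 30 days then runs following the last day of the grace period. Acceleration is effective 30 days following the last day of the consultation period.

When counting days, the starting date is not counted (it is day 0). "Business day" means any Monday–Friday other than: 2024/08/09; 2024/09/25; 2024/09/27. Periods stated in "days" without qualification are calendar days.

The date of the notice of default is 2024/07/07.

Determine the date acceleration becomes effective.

2024/09/08

From Sunday, 2024/07/07, 3 business days (Jul 8, Jul 9, Jul 10, skipping weekends) brings us to Wednesday, 2024/07/10, which is the last day of the grace period.
The last day of the consultation period: 30 calendar days after 2024/07/10 is 2024/08/09.
Adding 30 calendar days to 2024/08/09 gives 2024/09/08, which is the date acceleration becomes effective.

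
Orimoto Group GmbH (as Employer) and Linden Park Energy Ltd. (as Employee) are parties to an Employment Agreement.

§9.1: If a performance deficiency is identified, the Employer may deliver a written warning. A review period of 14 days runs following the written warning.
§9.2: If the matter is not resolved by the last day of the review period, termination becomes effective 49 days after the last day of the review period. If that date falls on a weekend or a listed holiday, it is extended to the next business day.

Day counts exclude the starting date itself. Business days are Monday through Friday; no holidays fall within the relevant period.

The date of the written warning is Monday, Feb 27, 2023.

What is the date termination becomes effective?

May 1, 2023

Adding 14 calendar days to Feb 27, 2023 gives Mar 13, 2023, which is the last day of the review period.
The date termination becomes effective: 49 calendar days after Mar 13, 2023 is May 1, 2023. May 1, 2023 is a Monday, so no roll-forward applies.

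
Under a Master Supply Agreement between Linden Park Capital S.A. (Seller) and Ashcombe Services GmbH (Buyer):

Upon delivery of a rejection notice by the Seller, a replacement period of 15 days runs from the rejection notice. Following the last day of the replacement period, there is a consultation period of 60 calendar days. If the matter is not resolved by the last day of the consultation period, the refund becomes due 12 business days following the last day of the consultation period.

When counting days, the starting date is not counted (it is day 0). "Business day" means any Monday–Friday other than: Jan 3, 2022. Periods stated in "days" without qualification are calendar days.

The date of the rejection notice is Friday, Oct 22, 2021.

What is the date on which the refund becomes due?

The last day of the replacement period: 15 calendar days after Oct 22, 2021 is Nov 6, 2021.
Adding 60 calendar days to Nov 6, 2021 gives Jan 5, 2022, which is the last day of the consultation period.
The date on which the refund becomes due: 12 business days after Wednesday, Jan 5, 2022, skipping weekends — Jan 6, Jan 7, Jan 10, Jan 11, …, Jan 19, Jan 20, Jan 21 — lands on Friday, Jan 21, 2022.

Jan 21, 2022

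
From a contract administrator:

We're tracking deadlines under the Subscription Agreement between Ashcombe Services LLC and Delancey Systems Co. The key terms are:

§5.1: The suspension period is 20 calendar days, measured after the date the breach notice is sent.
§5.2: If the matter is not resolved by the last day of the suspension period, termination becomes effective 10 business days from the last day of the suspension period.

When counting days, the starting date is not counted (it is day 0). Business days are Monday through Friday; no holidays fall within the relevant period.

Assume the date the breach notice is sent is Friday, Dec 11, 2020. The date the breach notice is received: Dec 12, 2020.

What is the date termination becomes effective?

The last day of the suspension period: Dec 11, 2020 + 20 days = Dec 31, 2020.
The date termination becomes effective: counting 10 business days from Thursday, Dec 31, 2020 (Jan 1, Jan 4, Jan 5, Jan 6, Jan 7, Jan 8, Jan 11, Jan 12, Jan 13, Jan 14, skipping weekends) reaches Thursday, Jan 14, 2021.

Jan 14, 2021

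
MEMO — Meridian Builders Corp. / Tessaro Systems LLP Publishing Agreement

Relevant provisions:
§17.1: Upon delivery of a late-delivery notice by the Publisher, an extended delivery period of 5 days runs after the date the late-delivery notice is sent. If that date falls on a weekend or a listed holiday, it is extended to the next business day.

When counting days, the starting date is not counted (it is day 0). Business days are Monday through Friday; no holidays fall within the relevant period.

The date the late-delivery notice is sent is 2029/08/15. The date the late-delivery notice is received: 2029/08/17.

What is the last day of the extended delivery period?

2029/08/20

The last day of the extended delivery period: 5 calendar days after 2029/08/15 is 2029/08/20. 2029/08/20 is a Monday, so no roll-forward applies.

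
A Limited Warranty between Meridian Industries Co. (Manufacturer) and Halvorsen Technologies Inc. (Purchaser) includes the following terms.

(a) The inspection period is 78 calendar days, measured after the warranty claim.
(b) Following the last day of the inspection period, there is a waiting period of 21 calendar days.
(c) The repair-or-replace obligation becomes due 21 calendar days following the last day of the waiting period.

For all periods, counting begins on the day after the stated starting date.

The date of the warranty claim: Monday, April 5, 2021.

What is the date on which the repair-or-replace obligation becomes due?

The last day of the inspection period: 78 calendar days after April 5, 2021 is June 22, 2021.
The last day of the waiting period: June 22, 2021 + 21 days = July 13, 2021.
The date on which the repair-or-replace obligation becomes due: 21 calendar days after July 13, 2021 is August 3, 2021.

August 3, 2021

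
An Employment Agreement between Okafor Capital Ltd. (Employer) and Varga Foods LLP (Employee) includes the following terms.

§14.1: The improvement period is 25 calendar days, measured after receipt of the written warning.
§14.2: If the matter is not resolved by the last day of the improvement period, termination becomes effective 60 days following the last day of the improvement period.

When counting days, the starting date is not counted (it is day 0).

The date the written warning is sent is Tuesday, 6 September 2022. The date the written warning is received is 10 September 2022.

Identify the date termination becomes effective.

Adding 25 calendar days to 10 September 2022 gives 5 October 2022, which is the last day of the improvement period.
The date termination becomes effective: 5 October 2022 + 60 days = 4 December 2022.

4 December 2022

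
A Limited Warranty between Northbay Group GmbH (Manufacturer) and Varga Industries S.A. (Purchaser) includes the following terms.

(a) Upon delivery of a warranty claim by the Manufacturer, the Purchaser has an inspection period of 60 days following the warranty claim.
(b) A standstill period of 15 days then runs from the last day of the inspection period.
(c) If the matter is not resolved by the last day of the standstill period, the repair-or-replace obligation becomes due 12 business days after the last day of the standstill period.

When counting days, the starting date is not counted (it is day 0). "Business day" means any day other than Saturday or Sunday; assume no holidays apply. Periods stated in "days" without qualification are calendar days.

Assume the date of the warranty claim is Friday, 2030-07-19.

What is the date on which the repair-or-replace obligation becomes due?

Adding 60 calendar days to 2030-07-19 gives 2030-09-17, which is the last day of the inspection period.
Adding 15 calendar days to 2030-09-17 gives 2030-10-02, which is the last day of the standstill period.
The date on which the repair-or-replace obligation becomes due: counting 12 business days from Wednesday, 2030-10-02 (Oct 3, Oct 4, Oct 7, Oct 8, …, Oct 16, Oct 17, Oct 18, skipping weekends) reaches Friday, 2030-10-18.

2030-10-18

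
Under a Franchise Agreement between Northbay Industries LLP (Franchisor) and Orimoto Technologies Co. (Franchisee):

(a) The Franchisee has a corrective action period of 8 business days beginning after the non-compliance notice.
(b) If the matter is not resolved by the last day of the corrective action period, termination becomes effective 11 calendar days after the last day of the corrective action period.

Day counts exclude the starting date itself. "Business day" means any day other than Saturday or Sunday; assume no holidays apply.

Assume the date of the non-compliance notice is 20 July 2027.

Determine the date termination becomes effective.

10 August 2027

The last day of the corrective action period: 8 business days after Tuesday, 20 July 2027, skipping weekends — Jul 21, Jul 22, Jul 23, Jul 26, Jul 27, Jul 28, Jul 29, Jul 30 — lands on Friday, 30 July 2027.
The date termination becomes effective: 11 calendar days after 30 July 2027 is 10 August 2027.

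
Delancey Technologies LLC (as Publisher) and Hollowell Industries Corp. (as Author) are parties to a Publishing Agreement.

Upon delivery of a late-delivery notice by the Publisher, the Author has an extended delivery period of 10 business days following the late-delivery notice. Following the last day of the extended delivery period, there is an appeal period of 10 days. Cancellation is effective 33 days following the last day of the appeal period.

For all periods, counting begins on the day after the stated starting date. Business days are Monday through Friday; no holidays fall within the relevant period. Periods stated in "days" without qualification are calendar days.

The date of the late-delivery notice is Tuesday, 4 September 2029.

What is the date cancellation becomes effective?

The last day of the extended delivery period: counting 10 business days from Tuesday, 4 September 2029 (Sep 5, Sep 6, Sep 7, Sep 10, Sep 11, Sep 12, Sep 13, Sep 14, Sep 17, Sep 18, skipping weekends) reaches Tuesday, 18 September 2029.
Adding 10 calendar days to 18 September 2029 gives 28 September 2029, which is the last day of the appeal period.
Adding 33 calendar days to 28 September 2029 gives 31 October 2029, which is the date cancellation becomes effective.

31 October 2029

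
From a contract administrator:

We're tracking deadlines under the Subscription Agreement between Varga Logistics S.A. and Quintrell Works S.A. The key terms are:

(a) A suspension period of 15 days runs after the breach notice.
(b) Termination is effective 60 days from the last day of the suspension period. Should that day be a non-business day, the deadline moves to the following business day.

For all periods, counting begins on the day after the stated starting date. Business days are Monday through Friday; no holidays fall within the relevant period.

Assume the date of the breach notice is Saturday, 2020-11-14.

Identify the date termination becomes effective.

2021-01-28

Adding 15 calendar days to 2020-11-14 gives 2020-11-29, which is the last day of the suspension period.
Adding 60 calendar days to 2020-11-29 gives 2021-01-28, which is the date termination becomes effective. 2021-01-28 is a Thursday, so no roll-forward applies.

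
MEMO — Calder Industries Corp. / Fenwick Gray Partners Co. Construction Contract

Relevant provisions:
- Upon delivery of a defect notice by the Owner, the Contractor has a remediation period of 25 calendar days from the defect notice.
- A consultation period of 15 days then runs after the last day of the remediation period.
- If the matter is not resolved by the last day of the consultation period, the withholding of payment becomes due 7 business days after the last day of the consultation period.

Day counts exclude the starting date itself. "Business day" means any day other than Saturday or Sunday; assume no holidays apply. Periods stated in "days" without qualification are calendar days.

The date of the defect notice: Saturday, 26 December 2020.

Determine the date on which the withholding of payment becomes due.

The last day of the remediation period: 25 calendar days after 26 December 2020 is 20 January 2021.
The last day of the consultation period: 15 calendar days after 20 January 2021 is 4 February 2021.
From Thursday, 4 February 2021, 7 business days (Feb 5, Feb 8, Feb 9, Feb 10, Feb 11, Feb 12, Feb 15, skipping weekends) brings us to Monday, 15 February 2021, which is the date on which the withholding of payment becomes due.

15 February 2021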